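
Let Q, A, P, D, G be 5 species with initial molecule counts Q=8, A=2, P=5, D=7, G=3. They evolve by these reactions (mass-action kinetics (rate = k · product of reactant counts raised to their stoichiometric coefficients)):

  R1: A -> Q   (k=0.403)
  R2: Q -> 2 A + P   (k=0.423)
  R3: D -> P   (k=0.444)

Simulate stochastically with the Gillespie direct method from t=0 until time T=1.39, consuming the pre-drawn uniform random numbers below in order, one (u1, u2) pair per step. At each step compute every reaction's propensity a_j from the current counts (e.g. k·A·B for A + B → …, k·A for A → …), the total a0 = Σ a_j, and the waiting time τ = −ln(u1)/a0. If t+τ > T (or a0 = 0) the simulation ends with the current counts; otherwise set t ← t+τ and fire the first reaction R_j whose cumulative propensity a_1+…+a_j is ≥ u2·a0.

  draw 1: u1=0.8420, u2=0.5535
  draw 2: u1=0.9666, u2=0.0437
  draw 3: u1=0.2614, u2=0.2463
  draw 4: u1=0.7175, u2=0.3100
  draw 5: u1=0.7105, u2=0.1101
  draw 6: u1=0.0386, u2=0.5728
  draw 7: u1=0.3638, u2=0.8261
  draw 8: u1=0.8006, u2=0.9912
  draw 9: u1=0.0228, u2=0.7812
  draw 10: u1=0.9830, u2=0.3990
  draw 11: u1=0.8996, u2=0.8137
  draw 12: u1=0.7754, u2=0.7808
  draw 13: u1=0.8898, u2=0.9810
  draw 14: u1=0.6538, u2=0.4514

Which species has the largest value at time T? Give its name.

Dominant species at T: P

t=0.000: Q=8 A=2 P=5 D=7 G=3
Draw 1: a1=0.806, a2=3.384, a3=3.108, a0=7.298; τ=−ln(0.8420)/7.298=0.024 → t=0.024; u2·a0=0.5535·7.298=4.039; a1=0.806 < 4.039 ≤ a1+a2=4.190 → R2 fires; Q=7 A=4 P=6 D=7 G=3
Draw 2: a1=1.612, a2=2.961, a3=3.108, a0=7.681; τ=−ln(0.9666)/7.681=0.004 → t=0.028; u2·a0=0.0437·7.681=0.336 ≤ a1=1.612 → R1 fires; Q=8 A=3 P=6 D=7 G=3
Draw 3: a1=1.209, a2=3.384, a3=3.108, a0=7.701; τ=−ln(0.2614)/7.701=0.174 → t=0.202; u2·a0=0.2463·7.701=1.897; a1=1.209 < 1.897 ≤ a1+a2=4.593 → R2 fires; Q=7 A=5 P=7 D=7 G=3
Draw 4: a1=2.015, a2=2.961, a3=3.108, a0=8.084; τ=−ln(0.7175)/8.084=0.041 → t=0.243; u2·a0=0.3100·8.084=2.506; a1=2.015 < 2.506 ≤ a1+a2=4.976 → R2 fires; Q=6 A=7 P=8 D=7 G=3
Draw 5: a1=2.821, a2=2.538, a3=3.108, a0=8.467; τ=−ln(0.7105)/8.467=0.040 → t=0.284; u2·a0=0.1101·8.467=0.932 ≤ a1=2.821 → R1 fires; Q=7 A=6 P=8 D=7 G=3
Draw 6: a1=2.418, a2=2.961, a3=3.108, a0=8.487; τ=−ln(0.0386)/8.487=0.383 → t=0.667; u2·a0=0.5728·8.487=4.861; a1=2.418 < 4.861 ≤ a1+a2=5.379 → R2 fires; Q=6 A=8 P=9 D=7 G=3
Draw 7: a1=3.224, a2=2.538, a3=3.108, a0=8.870; τ=−ln(0.3638)/8.870=0.114 → t=0.781; u2·a0=0.8261·8.870=7.328; a1+a2=5.762 < 7.328 ≤ a1+…+a3=8.870 → R3 fires; Q=6 A=8 P=10 D=6 G=3
Draw 8: a1=3.224, a2=2.538, a3=2.664, a0=8.426; τ=−ln(0.8006)/8.426=0.026 → t=0.808; u2·a0=0.9912·8.426=8.352; a1+a2=5.762 < 8.352 ≤ a1+…+a3=8.426 → R3 fires; Q=6 A=8 P=11 D=5 G=3
Draw 9: a1=3.224, a2=2.538, a3=2.220, a0=7.982; τ=−ln(0.0228)/7.982=0.474 → t=1.281; u2·a0=0.7812·7.982=6.236; a1+a2=5.762 < 6.236 ≤ a1+…+a3=7.982 → R3 fires; Q=6 A=8 P=12 D=4 G=3
Draw 10: a1=3.224, a2=2.538, a3=1.776, a0=7.538; τ=−ln(0.9830)/7.538=0.002 → t=1.283; u2·a0=0.3990·7.538=3.008 ≤ a1=3.224 → R1 fires; Q=7 A=7 P=12 D=4 G=3
Draw 11: a1=2.821, a2=2.961, a3=1.776, a0=7.558; τ=−ln(0.8996)/7.558=0.014 → t=1.297; u2·a0=0.8137·7.558=6.150; a1+a2=5.782 < 6.150 ≤ a1+…+a3=7.558 → R3 fires; Q=7 A=7 P=13 D=3 G=3
Draw 12: a1=2.821, a2=2.961, a3=1.332, a0=7.114; τ=−ln(0.7754)/7.114=0.036 → t=1.333; u2·a0=0.7808·7.114=5.555; a1=2.821 < 5.555 ≤ a1+a2=5.782 → R2 fires; Q=6 A=9 P=14 D=3 G=3
Draw 13: a1=3.627, a2=2.538, a3=1.332, a0=7.497; τ=−ln(0.8898)/7.497=0.016 → t=1.349; u2·a0=0.9810·7.497=7.355; a1+a2=6.165 < 7.355 ≤ a1+…+a3=7.497 → R3 fires; Q=6 A=9 P=15 D=2 G=3
Draw 14: a1=3.627, a2=2.538, a3=0.888, a0=7.053; τ=−ln(0.6538)/7.053=0.060 → t=1.409 > T=1.39: stop.
At T=1.39: Q=6 A=9 P=15 D=2 G=3; the largest is P.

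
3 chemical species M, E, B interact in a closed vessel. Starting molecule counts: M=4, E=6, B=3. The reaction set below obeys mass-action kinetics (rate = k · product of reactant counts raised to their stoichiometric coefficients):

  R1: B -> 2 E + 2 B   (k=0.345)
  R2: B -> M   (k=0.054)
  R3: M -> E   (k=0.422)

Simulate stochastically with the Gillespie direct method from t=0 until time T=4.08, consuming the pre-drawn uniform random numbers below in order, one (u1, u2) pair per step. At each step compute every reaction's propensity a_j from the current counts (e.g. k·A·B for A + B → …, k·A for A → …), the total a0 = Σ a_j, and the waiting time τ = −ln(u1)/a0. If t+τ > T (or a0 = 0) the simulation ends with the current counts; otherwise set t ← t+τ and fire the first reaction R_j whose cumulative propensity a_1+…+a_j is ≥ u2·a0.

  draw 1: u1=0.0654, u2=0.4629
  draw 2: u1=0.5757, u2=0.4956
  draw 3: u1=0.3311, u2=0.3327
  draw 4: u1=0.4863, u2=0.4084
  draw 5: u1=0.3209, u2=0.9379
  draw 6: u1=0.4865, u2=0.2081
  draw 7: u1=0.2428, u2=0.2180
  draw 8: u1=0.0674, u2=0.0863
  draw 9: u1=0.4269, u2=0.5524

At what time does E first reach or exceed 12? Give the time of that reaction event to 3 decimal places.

Threshold first reached at t = 2.007

t=0.000: M=4 E=6 B=3
Draw 1: a1=1.035, a2=0.162, a3=1.688, a0=2.885; τ=−ln(0.0654)/2.885=0.945 → t=0.945; u2·a0=0.4629·2.885=1.335; a1+a2=1.197 < 1.335 ≤ a1+…+a3=2.885 → R3 fires; M=3 E=7 B=3
Draw 2: a1=1.035, a2=0.162, a3=1.266, a0=2.463; τ=−ln(0.5757)/2.463=0.224 → t=1.170; u2·a0=0.4956·2.463=1.221; a1+a2=1.197 < 1.221 ≤ a1+…+a3=2.463 → R3 fires; M=2 E=8 B=3
Draw 3: a1=1.035, a2=0.162, a3=0.844, a0=2.041; τ=−ln(0.3311)/2.041=0.542 → t=1.711; u2·a0=0.3327·2.041=0.679 ≤ a1=1.035 → R1 fires; M=2 E=10 B=4
Draw 4: a1=1.380, a2=0.216, a3=0.844, a0=2.440; τ=−ln(0.4863)/2.440=0.295 → t=2.007; u2·a0=0.4084·2.440=0.996 ≤ a1=1.380 → R1 fires; M=2 E=12 B=5
Draw 5: a1=1.725, a2=0.270, a3=0.844, a0=2.839; τ=−ln(0.3209)/2.839=0.400 → t=2.407; u2·a0=0.9379·2.839=2.663; a1+a2=1.995 < 2.663 ≤ a1+…+a3=2.839 → R3 fires; M=1 E=13 B=5
Draw 6: a1=1.725, a2=0.270, a3=0.422, a0=2.417; τ=−ln(0.4865)/2.417=0.298 → t=2.705; u2·a0=0.2081·2.417=0.503 ≤ a1=1.725 → R1 fires; M=1 E=15 B=6
Draw 7: a1=2.070, a2=0.324, a3=0.422, a0=2.816; τ=−ln(0.2428)/2.816=0.503 → t=3.208; u2·a0=0.2180·2.816=0.614 ≤ a1=2.070 → R1 fires; M=1 E=17 B=7
Draw 8: a1=2.415, a2=0.378, a3=0.422, a0=3.215; τ=−ln(0.0674)/3.215=0.839 → t=4.047; u2·a0=0.0863·3.215=0.277 ≤ a1=2.415 → R1 fires; M=1 E=19 B=8
Draw 9: a1=2.760, a2=0.432, a3=0.422, a0=3.614; τ=−ln(0.4269)/3.614=0.236 → t=4.282 > T=4.08: stop.
E first becomes ≥ 12 when it reaches 12 at the event at t=2.007.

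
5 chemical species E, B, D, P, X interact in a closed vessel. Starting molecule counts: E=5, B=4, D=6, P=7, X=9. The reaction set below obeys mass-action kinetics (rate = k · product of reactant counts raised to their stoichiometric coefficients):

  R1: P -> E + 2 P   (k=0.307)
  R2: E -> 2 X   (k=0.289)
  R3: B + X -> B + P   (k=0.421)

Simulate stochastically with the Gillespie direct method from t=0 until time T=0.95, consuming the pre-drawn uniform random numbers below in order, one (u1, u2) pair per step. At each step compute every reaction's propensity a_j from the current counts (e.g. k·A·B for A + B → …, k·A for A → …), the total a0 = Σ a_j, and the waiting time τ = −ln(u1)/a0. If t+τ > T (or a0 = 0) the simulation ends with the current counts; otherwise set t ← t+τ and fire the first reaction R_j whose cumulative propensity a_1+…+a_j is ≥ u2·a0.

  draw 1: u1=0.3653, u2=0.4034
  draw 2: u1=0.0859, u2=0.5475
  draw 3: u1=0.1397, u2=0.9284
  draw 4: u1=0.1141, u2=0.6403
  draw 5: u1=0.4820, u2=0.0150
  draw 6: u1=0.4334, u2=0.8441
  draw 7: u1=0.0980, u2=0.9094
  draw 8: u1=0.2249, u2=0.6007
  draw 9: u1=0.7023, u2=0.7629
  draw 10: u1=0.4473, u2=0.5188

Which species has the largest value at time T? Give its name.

t=0.000: E=5 B=4 D=6 P=7 X=9
Draw 1: a1=2.149, a2=1.445, a3=15.156, a0=18.750; τ=−ln(0.3653)/18.750=0.054 → t=0.054; u2·a0=0.4034·18.750=7.564; a1+a2=3.594 < 7.564 ≤ a1+…+a3=18.750 → R3 fires; E=5 B=4 D=6 P=8 X=8
Draw 2: a1=2.456, a2=1.445, a3=13.472, a0=17.373; τ=−ln(0.0859)/17.373=0.141 → t=0.195; u2·a0=0.5475·17.373=9.512; a1+a2=3.901 < 9.512 ≤ a1+…+a3=17.373 → R3 fires; E=5 B=4 D=6 P=9 X=7
Draw 3: a1=2.763, a2=1.445, a3=11.788, a0=15.996; τ=−ln(0.1397)/15.996=0.123 → t=0.318; u2·a0=0.9284·15.996=14.851; a1+a2=4.208 < 14.851 ≤ a1+…+a3=15.996 → R3 fires; E=5 B=4 D=6 P=10 X=6
Draw 4: a1=3.070, a2=1.445, a3=10.104, a0=14.619; τ=−ln(0.1141)/14.619=0.148 → t=0.467; u2·a0=0.6403·14.619=9.361; a1+a2=4.515 < 9.361 ≤ a1+…+a3=14.619 → R3 fires; E=5 B=4 D=6 P=11 X=5
Draw 5: a1=3.377, a2=1.445, a3=8.420, a0=13.242; τ=−ln(0.4820)/13.242=0.055 → t=0.522; u2·a0=0.0150·13.242=0.199 ≤ a1=3.377 → R1 fires; E=6 B=4 D=6 P=12 X=5
Draw 6: a1=3.684, a2=1.734, a3=8.420, a0=13.838; τ=−ln(0.4334)/13.838=0.060 → t=0.582; u2·a0=0.8441·13.838=11.681; a1+a2=5.418 < 11.681 ≤ a1+…+a3=13.838 → R3 fires; E=6 B=4 D=6 P=13 X=4
Draw 7: a1=3.991, a2=1.734, a3=6.736, a0=12.461; τ=−ln(0.0980)/12.461=0.186 → t=0.768; u2·a0=0.9094·12.461=11.332; a1+a2=5.725 < 11.332 ≤ a1+…+a3=12.461 → R3 fires; E=6 B=4 D=6 P=14 X=3
Draw 8: a1=4.298, a2=1.734, a3=5.052, a0=11.084; τ=−ln(0.2249)/11.084=0.135 → t=0.903; u2·a0=0.6007·11.084=6.658; a1+a2=6.032 < 6.658 ≤ a1+…+a3=11.084 → R3 fires; E=6 B=4 D=6 P=15 X=2
Draw 9: a1=4.605, a2=1.734, a3=3.368, a0=9.707; τ=−ln(0.7023)/9.707=0.036 → t=0.939; u2·a0=0.7629·9.707=7.405; a1+a2=6.339 < 7.405 ≤ a1+…+a3=9.707 → R3 fires; E=6 B=4 D=6 P=16 X=1
Draw 10: a1=4.912, a2=1.734, a3=1.684, a0=8.330; τ=−ln(0.4473)/8.330=0.097 → t=1.036 > T=0.95: stop.
At T=0.95: E=6 B=4 D=6 P=16 X=1; the largest is P.

Dominant species at T: P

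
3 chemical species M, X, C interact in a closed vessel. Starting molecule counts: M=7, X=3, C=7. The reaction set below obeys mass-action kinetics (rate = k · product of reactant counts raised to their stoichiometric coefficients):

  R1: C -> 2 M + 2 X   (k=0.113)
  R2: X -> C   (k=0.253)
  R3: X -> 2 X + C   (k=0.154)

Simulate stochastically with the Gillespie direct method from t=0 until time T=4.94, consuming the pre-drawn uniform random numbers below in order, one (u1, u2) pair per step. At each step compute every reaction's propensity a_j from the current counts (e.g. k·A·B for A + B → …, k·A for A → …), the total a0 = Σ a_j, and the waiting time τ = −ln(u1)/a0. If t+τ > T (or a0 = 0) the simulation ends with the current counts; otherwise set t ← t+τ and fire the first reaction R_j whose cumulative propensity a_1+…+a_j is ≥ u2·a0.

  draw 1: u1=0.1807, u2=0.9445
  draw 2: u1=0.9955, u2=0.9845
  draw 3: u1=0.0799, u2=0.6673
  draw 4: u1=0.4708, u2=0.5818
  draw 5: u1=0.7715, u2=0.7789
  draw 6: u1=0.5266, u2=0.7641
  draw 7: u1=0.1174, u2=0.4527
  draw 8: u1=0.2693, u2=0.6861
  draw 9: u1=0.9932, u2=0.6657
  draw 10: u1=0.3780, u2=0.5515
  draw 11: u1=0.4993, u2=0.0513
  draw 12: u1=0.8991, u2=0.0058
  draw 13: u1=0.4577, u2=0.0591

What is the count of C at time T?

t=0.000: M=7 X=3 C=7
Draw 1: a1=0.791, a2=0.759, a3=0.462, a0=2.012; τ=−ln(0.1807)/2.012=0.850 → t=0.850; u2·a0=0.9445·2.012=1.900; a1+a2=1.550 < 1.900 ≤ a1+…+a3=2.012 → R3 fires; M=7 X=4 C=8
Draw 2: a1=0.904, a2=1.012, a3=0.616, a0=2.532; τ=−ln(0.9955)/2.532=0.002 → t=0.852; u2·a0=0.9845·2.532=2.493; a1+a2=1.916 < 2.493 ≤ a1+…+a3=2.532 → R3 fires; M=7 X=5 C=9
Draw 3: a1=1.017, a2=1.265, a3=0.770, a0=3.052; τ=−ln(0.0799)/3.052=0.828 → t=1.680; u2·a0=0.6673·3.052=2.037; a1=1.017 < 2.037 ≤ a1+a2=2.282 → R2 fires; M=7 X=4 C=10
Draw 4: a1=1.130, a2=1.012, a3=0.616, a0=2.758; τ=−ln(0.4708)/2.758=0.273 → t=1.953; u2·a0=0.5818·2.758=1.605; a1=1.130 < 1.605 ≤ a1+a2=2.142 → R2 fires; M=7 X=3 C=11
Draw 5: a1=1.243, a2=0.759, a3=0.462, a0=2.464; τ=−ln(0.7715)/2.464=0.105 → t=2.059; u2·a0=0.7789·2.464=1.919; a1=1.243 < 1.919 ≤ a1+a2=2.002 → R2 fires; M=7 X=2 C=12
Draw 6: a1=1.356, a2=0.506, a3=0.308, a0=2.170; τ=−ln(0.5266)/2.170=0.296 → t=2.354; u2·a0=0.7641·2.170=1.658; a1=1.356 < 1.658 ≤ a1+a2=1.862 → R2 fires; M=7 X=1 C=13
Draw 7: a1=1.469, a2=0.253, a3=0.154, a0=1.876; τ=−ln(0.1174)/1.876=1.142 → t=3.496; u2·a0=0.4527·1.876=0.849 ≤ a1=1.469 → R1 fires; M=9 X=3 C=12
Draw 8: a1=1.356, a2=0.759, a3=0.462, a0=2.577; τ=−ln(0.2693)/2.577=0.509 → t=4.005; u2·a0=0.6861·2.577=1.768; a1=1.356 < 1.768 ≤ a1+a2=2.115 → R2 fires; M=9 X=2 C=13
Draw 9: a1=1.469, a2=0.506, a3=0.308, a0=2.283; τ=−ln(0.9932)/2.283=0.003 → t=4.008; u2·a0=0.6657·2.283=1.520; a1=1.469 < 1.520 ≤ a1+a2=1.975 → R2 fires; M=9 X=1 C=14
Draw 10: a1=1.582, a2=0.253, a3=0.154, a0=1.989; τ=−ln(0.3780)/1.989=0.489 → t=4.497; u2·a0=0.5515·1.989=1.097 ≤ a1=1.582 → R1 fires; M=11 X=3 C=13
Draw 11: a1=1.469, a2=0.759, a3=0.462, a0=2.690; τ=−ln(0.4993)/2.690=0.258 → t=4.755; u2·a0=0.0513·2.690=0.138 ≤ a1=1.469 → R1 fires; M=13 X=5 C=12
Draw 12: a1=1.356, a2=1.265, a3=0.770, a0=3.391; τ=−ln(0.8991)/3.391=0.031 → t=4.787; u2·a0=0.0058·3.391=0.020 ≤ a1=1.356 → R1 fires; M=15 X=7 C=11
Draw 13: a1=1.243, a2=1.771, a3=1.078, a0=4.092; τ=−ln(0.4577)/4.092=0.191 → t=4.978 > T=4.94: stop.
Read off C at T=4.94: 11

C at T = 11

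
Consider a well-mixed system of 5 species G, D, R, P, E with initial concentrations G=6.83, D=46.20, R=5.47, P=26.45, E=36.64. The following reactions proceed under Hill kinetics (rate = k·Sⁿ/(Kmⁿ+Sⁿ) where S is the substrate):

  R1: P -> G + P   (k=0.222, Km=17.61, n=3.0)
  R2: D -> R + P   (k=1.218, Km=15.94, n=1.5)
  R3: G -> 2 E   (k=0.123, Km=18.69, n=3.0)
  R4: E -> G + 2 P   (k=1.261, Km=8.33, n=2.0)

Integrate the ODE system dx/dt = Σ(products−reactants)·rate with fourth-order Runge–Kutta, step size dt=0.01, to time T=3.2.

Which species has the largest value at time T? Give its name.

RK4 with dt=0.01: 320 steps to T=3.2. Trajectory (selected grid times):
t=0.00: G=6.83 D=46.20 R=5.47 P=26.45 E=36.64
t=0.36: G=7.32 D=45.84 R=5.83 P=27.68 E=36.21
t=0.71: G=7.80 D=45.48 R=6.19 P=28.87 E=35.80
t=1.07: G=8.29 D=45.12 R=6.55 P=30.09 E=35.38
t=1.42: G=8.77 D=44.77 R=6.90 P=31.28 E=34.97
t=1.78: G=9.27 D=44.41 R=7.26 P=32.50 E=34.54
t=2.13: G=9.75 D=44.06 R=7.61 P=33.68 E=34.14
t=2.49: G=10.24 D=43.70 R=7.97 P=34.90 E=33.72
t=2.84: G=10.72 D=43.35 R=8.32 P=36.08 E=33.32
t=3.20: G=11.21 D=42.99 R=8.68 P=37.29 E=32.91
At T=3.2: G=11.21 D=42.99 R=8.68 P=37.29 E=32.91; the largest is D.

Dominant species at T: D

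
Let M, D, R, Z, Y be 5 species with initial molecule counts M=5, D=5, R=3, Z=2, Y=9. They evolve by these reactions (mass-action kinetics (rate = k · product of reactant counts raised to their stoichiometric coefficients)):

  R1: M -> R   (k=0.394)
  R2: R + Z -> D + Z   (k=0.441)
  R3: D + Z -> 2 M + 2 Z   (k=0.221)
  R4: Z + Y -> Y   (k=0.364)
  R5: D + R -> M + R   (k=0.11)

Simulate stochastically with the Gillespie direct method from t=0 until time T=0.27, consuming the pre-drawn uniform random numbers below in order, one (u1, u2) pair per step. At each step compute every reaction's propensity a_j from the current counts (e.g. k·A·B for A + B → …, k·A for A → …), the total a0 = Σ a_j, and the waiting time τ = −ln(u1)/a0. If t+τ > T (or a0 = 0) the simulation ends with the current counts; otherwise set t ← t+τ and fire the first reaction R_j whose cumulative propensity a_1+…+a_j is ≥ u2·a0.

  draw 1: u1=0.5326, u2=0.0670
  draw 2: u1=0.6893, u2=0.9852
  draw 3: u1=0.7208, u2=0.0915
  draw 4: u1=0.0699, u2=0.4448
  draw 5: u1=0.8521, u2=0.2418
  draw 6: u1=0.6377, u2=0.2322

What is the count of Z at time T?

t=0.000: M=5 D=5 R=3 Z=2 Y=9
Draw 1: a1=1.970, a2=2.646, a3=2.210, a4=6.552, a5=1.650, a0=15.028; τ=−ln(0.5326)/15.028=0.042 → t=0.042; u2·a0=0.0670·15.028=1.007 ≤ a1=1.970 → R1 fires; M=4 D=5 R=4 Z=2 Y=9
Draw 2: a1=1.576, a2=3.528, a3=2.210, a4=6.552, a5=2.200, a0=16.066; τ=−ln(0.6893)/16.066=0.023 → t=0.065; u2·a0=0.9852·16.066=15.828; a1+…+a4=13.866 < 15.828 ≤ a1+…+a5=16.066 → R5 fires; M=5 D=4 R=4 Z=2 Y=9
Draw 3: a1=1.970, a2=3.528, a3=1.768, a4=6.552, a5=1.760, a0=15.578; τ=−ln(0.7208)/15.578=0.021 → t=0.086; u2·a0=0.0915·15.578=1.425 ≤ a1=1.970 → R1 fires; M=4 D=4 R=5 Z=2 Y=9
Draw 4: a1=1.576, a2=4.410, a3=1.768, a4=6.552, a5=2.200, a0=16.506; τ=−ln(0.0699)/16.506=0.161 → t=0.247; u2·a0=0.4448·16.506=7.342; a1+a2=5.986 < 7.342 ≤ a1+…+a3=7.754 → R3 fires; M=6 D=3 R=5 Z=3 Y=9
Draw 5: a1=2.364, a2=6.615, a3=1.989, a4=9.828, a5=1.650, a0=22.446; τ=−ln(0.8521)/22.446=0.007 → t=0.254; u2·a0=0.2418·22.446=5.427; a1=2.364 < 5.427 ≤ a1+a2=8.979 → R2 fires; M=6 D=4 R=4 Z=3 Y=9
Draw 6: a1=2.364, a2=5.292, a3=2.652, a4=9.828, a5=1.760, a0=21.896; τ=−ln(0.6377)/21.896=0.021 → t=0.275 > T=0.27: stop.
Read off Z at T=0.27: 3

Z at T = 3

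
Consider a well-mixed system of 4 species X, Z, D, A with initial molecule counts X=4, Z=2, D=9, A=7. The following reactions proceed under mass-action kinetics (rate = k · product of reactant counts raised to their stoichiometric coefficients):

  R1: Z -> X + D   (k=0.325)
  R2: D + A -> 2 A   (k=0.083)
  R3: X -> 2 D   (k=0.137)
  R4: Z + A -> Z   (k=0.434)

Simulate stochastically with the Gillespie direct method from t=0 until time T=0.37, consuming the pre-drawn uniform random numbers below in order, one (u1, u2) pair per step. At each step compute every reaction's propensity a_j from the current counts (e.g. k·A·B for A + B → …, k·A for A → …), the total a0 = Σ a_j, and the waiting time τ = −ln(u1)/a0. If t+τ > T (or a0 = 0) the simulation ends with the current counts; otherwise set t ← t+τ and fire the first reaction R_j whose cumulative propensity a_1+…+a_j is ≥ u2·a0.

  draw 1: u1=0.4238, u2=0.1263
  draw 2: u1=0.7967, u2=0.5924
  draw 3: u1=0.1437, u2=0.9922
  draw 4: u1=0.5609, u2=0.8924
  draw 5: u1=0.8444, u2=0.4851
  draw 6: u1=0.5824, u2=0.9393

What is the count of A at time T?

A at T = 5

t=0.000: X=4 Z=2 D=9 A=7
Draw 1: a1=0.650, a2=5.229, a3=0.548, a4=6.076, a0=12.503; τ=−ln(0.4238)/12.503=0.069 → t=0.069; u2·a0=0.1263·12.503=1.579; a1=0.650 < 1.579 ≤ a1+a2=5.879 → R2 fires; X=4 Z=2 D=8 A=8
Draw 2: a1=0.650, a2=5.312, a3=0.548, a4=6.944, a0=13.454; τ=−ln(0.7967)/13.454=0.017 → t=0.086; u2·a0=0.5924·13.454=7.970; a1+…+a3=6.510 < 7.970 ≤ a1+…+a4=13.454 → R4 fires; X=4 Z=2 D=8 A=7
Draw 3: a1=0.650, a2=4.648, a3=0.548, a4=6.076, a0=11.922; τ=−ln(0.1437)/11.922=0.163 → t=0.248; u2·a0=0.9922·11.922=11.829; a1+…+a3=5.846 < 11.829 ≤ a1+…+a4=11.922 → R4 fires; X=4 Z=2 D=8 A=6
Draw 4: a1=0.650, a2=3.984, a3=0.548, a4=5.208, a0=10.390; τ=−ln(0.5609)/10.390=0.056 → t=0.304; u2·a0=0.8924·10.390=9.272; a1+…+a3=5.182 < 9.272 ≤ a1+…+a4=10.390 → R4 fires; X=4 Z=2 D=8 A=5
Draw 5: a1=0.650, a2=3.320, a3=0.548, a4=4.340, a0=8.858; τ=−ln(0.8444)/8.858=0.019 → t=0.323; u2·a0=0.4851·8.858=4.297; a1+a2=3.970 < 4.297 ≤ a1+…+a3=4.518 → R3 fires; X=3 Z=2 D=10 A=5
Draw 6: a1=0.650, a2=4.150, a3=0.411, a4=4.340, a0=9.551; τ=−ln(0.5824)/9.551=0.057 → t=0.380 > T=0.37: stop.
Read off A at T=0.37: 5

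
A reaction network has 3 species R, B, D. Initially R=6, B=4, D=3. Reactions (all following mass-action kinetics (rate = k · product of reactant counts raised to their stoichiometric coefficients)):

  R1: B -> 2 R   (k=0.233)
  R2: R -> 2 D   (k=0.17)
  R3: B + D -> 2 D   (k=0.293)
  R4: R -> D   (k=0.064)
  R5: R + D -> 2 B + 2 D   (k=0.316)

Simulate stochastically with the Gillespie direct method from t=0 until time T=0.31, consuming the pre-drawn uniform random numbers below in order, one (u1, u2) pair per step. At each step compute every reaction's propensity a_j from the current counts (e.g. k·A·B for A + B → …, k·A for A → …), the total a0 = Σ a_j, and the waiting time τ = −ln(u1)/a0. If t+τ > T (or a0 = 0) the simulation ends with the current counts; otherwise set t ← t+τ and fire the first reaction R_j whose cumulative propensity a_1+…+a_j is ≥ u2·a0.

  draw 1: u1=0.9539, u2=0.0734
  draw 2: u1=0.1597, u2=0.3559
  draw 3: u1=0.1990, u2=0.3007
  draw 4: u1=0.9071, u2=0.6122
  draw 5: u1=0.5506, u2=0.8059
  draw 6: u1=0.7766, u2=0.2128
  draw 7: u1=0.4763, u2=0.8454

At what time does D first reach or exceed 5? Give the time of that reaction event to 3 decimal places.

t=0.000: R=6 B=4 D=3
Draw 1: a1=0.932, a2=1.020, a3=3.516, a4=0.384, a5=5.688, a0=11.540; τ=−ln(0.9539)/11.540=0.004 → t=0.004; u2·a0=0.0734·11.540=0.847 ≤ a1=0.932 → R1 fires; R=8 B=3 D=3
Draw 2: a1=0.699, a2=1.360, a3=2.637, a4=0.512, a5=7.584, a0=12.792; τ=−ln(0.1597)/12.792=0.143 → t=0.147; u2·a0=0.3559·12.792=4.553; a1+a2=2.059 < 4.553 ≤ a1+…+a3=4.696 → R3 fires; R=8 B=2 D=4
Draw 3: a1=0.466, a2=1.360, a3=2.344, a4=0.512, a5=10.112, a0=14.794; τ=−ln(0.1990)/14.794=0.109 → t=0.257; u2·a0=0.3007·14.794=4.449; a1+…+a3=4.170 < 4.449 ≤ a1+…+a4=4.682 → R4 fires; R=7 B=2 D=5
Draw 4: a1=0.466, a2=1.190, a3=2.930, a4=0.448, a5=11.060, a0=16.094; τ=−ln(0.9071)/16.094=0.006 → t=0.263; u2·a0=0.6122·16.094=9.853; a1+…+a4=5.034 < 9.853 ≤ a1+…+a5=16.094 → R5 fires; R=6 B=4 D=6
Draw 5: a1=0.932, a2=1.020, a3=7.032, a4=0.384, a5=11.376, a0=20.744; τ=−ln(0.5506)/20.744=0.029 → t=0.291; u2·a0=0.8059·20.744=16.718; a1+…+a4=9.368 < 16.718 ≤ a1+…+a5=20.744 → R5 fires; R=5 B=6 D=7
Draw 6: a1=1.398, a2=0.850, a3=12.306, a4=0.320, a5=11.060, a0=25.934; τ=−ln(0.7766)/25.934=0.010 → t=0.301; u2·a0=0.2128·25.934=5.519; a1+a2=2.248 < 5.519 ≤ a1+…+a3=14.554 → R3 fires; R=5 B=5 D=8
Draw 7: a1=1.165, a2=0.850, a3=11.720, a4=0.320, a5=12.640, a0=26.695; τ=−ln(0.4763)/26.695=0.028 → t=0.329 > T=0.31: stop.
D first becomes ≥ 5 when it reaches 5 at the event at t=0.257.

Threshold first reached at t = 0.257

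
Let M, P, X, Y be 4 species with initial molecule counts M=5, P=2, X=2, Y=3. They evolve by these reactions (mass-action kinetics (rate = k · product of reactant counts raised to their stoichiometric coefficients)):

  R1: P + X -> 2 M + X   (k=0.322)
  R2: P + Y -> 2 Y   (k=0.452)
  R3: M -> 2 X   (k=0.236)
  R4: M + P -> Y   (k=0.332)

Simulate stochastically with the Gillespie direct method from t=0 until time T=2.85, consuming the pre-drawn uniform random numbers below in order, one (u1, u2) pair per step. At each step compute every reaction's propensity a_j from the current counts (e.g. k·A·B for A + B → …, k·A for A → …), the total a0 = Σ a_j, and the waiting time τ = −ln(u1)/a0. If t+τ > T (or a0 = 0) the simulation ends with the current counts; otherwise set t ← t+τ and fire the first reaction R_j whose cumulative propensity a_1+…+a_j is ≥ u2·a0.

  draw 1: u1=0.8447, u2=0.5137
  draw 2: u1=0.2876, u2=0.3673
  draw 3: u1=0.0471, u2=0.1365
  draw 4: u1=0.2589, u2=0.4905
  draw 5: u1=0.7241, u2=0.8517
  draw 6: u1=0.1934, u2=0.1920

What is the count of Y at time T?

t=0.000: M=5 P=2 X=2 Y=3
Draw 1: a1=1.288, a2=2.712, a3=1.180, a4=3.320, a0=8.500; τ=−ln(0.8447)/8.500=0.020 → t=0.020; u2·a0=0.5137·8.500=4.366; a1+a2=4.000 < 4.366 ≤ a1+…+a3=5.180 → R3 fires; M=4 P=2 X=4 Y=3
Draw 2: a1=2.576, a2=2.712, a3=0.944, a4=2.656, a0=8.888; τ=−ln(0.2876)/8.888=0.140 → t=0.160; u2·a0=0.3673·8.888=3.265; a1=2.576 < 3.265 ≤ a1+a2=5.288 → R2 fires; M=4 P=1 X=4 Y=4
Draw 3: a1=1.288, a2=1.808, a3=0.944, a4=1.328, a0=5.368; τ=−ln(0.0471)/5.368=0.569 → t=0.729; u2·a0=0.1365·5.368=0.733 ≤ a1=1.288 → R1 fires; M=6 P=0 X=4 Y=4
Draw 4: a1=0.000, a2=0.000, a3=1.416, a4=0.000, a0=1.416; τ=−ln(0.2589)/1.416=0.954 → t=1.684; u2·a0=0.4905·1.416=0.695; a1+a2=0.000 < 0.695 ≤ a1+…+a3=1.416 → R3 fires; M=5 P=0 X=6 Y=4
Draw 5: a1=0.000, a2=0.000, a3=1.180, a4=0.000, a0=1.180; τ=−ln(0.7241)/1.180=0.274 → t=1.957; u2·a0=0.8517·1.180=1.005; a1+a2=0.000 < 1.005 ≤ a1+…+a3=1.180 → R3 fires; M=4 P=0 X=8 Y=4
Draw 6: a1=0.000, a2=0.000, a3=0.944, a4=0.000, a0=0.944; τ=−ln(0.1934)/0.944=1.740 → t=3.698 > T=2.85: stop.
Read off Y at T=2.85: 4

Y at T = 4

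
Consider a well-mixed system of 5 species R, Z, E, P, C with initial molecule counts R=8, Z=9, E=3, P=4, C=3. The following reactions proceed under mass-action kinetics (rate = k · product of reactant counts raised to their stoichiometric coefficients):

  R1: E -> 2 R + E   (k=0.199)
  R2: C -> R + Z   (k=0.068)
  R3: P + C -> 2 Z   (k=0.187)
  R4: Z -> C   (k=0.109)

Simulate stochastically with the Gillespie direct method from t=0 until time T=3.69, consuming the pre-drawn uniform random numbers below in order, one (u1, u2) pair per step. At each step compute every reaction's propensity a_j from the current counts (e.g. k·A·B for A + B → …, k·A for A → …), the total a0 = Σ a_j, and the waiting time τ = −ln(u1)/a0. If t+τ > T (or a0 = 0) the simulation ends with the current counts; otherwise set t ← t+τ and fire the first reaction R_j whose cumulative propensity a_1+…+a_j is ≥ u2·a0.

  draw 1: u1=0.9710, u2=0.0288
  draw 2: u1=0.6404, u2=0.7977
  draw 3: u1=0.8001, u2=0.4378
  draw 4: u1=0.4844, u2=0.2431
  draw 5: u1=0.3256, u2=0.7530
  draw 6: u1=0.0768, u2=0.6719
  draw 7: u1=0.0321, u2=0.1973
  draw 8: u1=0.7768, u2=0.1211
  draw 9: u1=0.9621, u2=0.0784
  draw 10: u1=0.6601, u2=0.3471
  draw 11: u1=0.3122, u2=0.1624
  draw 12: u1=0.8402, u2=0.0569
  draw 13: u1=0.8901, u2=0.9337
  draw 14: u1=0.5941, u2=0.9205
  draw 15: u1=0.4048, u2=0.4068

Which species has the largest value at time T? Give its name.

t=0.000: R=8 Z=9 E=3 P=4 C=3
Draw 1: a1=0.597, a2=0.204, a3=2.244, a4=0.981, a0=4.026; τ=−ln(0.9710)/4.026=0.007 → t=0.007; u2·a0=0.0288·4.026=0.116 ≤ a1=0.597 → R1 fires; R=10 Z=9 E=3 P=4 C=3
Draw 2: a1=0.597, a2=0.204, a3=2.244, a4=0.981, a0=4.026; τ=−ln(0.6404)/4.026=0.111 → t=0.118; u2·a0=0.7977·4.026=3.212; a1+…+a3=3.045 < 3.212 ≤ a1+…+a4=4.026 → R4 fires; R=10 Z=8 E=3 P=4 C=4
Draw 3: a1=0.597, a2=0.272, a3=2.992, a4=0.872, a0=4.733; τ=−ln(0.8001)/4.733=0.047 → t=0.165; u2·a0=0.4378·4.733=2.072; a1+a2=0.869 < 2.072 ≤ a1+…+a3=3.861 → R3 fires; R=10 Z=10 E=3 P=3 C=3
Draw 4: a1=0.597, a2=0.204, a3=1.683, a4=1.090, a0=3.574; τ=−ln(0.4844)/3.574=0.203 → t=0.368; u2·a0=0.2431·3.574=0.869; a1+a2=0.801 < 0.869 ≤ a1+…+a3=2.484 → R3 fires; R=10 Z=12 E=3 P=2 C=2
Draw 5: a1=0.597, a2=0.136, a3=0.748, a4=1.308, a0=2.789; τ=−ln(0.3256)/2.789=0.402 → t=0.770; u2·a0=0.7530·2.789=2.100; a1+…+a3=1.481 < 2.100 ≤ a1+…+a4=2.789 → R4 fires; R=10 Z=11 E=3 P=2 C=3
Draw 6: a1=0.597, a2=0.204, a3=1.122, a4=1.199, a0=3.122; τ=−ln(0.0768)/3.122=0.822 → t=1.592; u2·a0=0.6719·3.122=2.098; a1+…+a3=1.923 < 2.098 ≤ a1+…+a4=3.122 → R4 fires; R=10 Z=10 E=3 P=2 C=4
Draw 7: a1=0.597, a2=0.272, a3=1.496, a4=1.090, a0=3.455; τ=−ln(0.0321)/3.455=0.995 → t=2.588; u2·a0=0.1973·3.455=0.682; a1=0.597 < 0.682 ≤ a1+a2=0.869 → R2 fires; R=11 Z=11 E=3 P=2 C=3
Draw 8: a1=0.597, a2=0.204, a3=1.122, a4=1.199, a0=3.122; τ=−ln(0.7768)/3.122=0.081 → t=2.669; u2·a0=0.1211·3.122=0.378 ≤ a1=0.597 → R1 fires; R=13 Z=11 E=3 P=2 C=3
Draw 9: a1=0.597, a2=0.204, a3=1.122, a4=1.199, a0=3.122; τ=−ln(0.9621)/3.122=0.012 → t=2.681; u2·a0=0.0784·3.122=0.245 ≤ a1=0.597 → R1 fires; R=15 Z=11 E=3 P=2 C=3
Draw 10: a1=0.597, a2=0.204, a3=1.122, a4=1.199, a0=3.122; τ=−ln(0.6601)/3.122=0.133 → t=2.814; u2·a0=0.3471·3.122=1.084; a1+a2=0.801 < 1.084 ≤ a1+…+a3=1.923 → R3 fires; R=15 Z=13 E=3 P=1 C=2
Draw 11: a1=0.597, a2=0.136, a3=0.374, a4=1.417, a0=2.524; τ=−ln(0.3122)/2.524=0.461 → t=3.275; u2·a0=0.1624·2.524=0.410 ≤ a1=0.597 → R1 fires; R=17 Z=13 E=3 P=1 C=2
Draw 12: a1=0.597, a2=0.136, a3=0.374, a4=1.417, a0=2.524; τ=−ln(0.8402)/2.524=0.069 → t=3.344; u2·a0=0.0569·2.524=0.144 ≤ a1=0.597 → R1 fires; R=19 Z=13 E=3 P=1 C=2
Draw 13: a1=0.597, a2=0.136, a3=0.374, a4=1.417, a0=2.524; τ=−ln(0.8901)/2.524=0.046 → t=3.390; u2·a0=0.9337·2.524=2.357; a1+…+a3=1.107 < 2.357 ≤ a1+…+a4=2.524 → R4 fires; R=19 Z=12 E=3 P=1 C=3
Draw 14: a1=0.597, a2=0.204, a3=0.561, a4=1.308, a0=2.670; τ=−ln(0.5941)/2.670=0.195 → t=3.585; u2·a0=0.9205·2.670=2.458; a1+…+a3=1.362 < 2.458 ≤ a1+…+a4=2.670 → R4 fires; R=19 Z=11 E=3 P=1 C=4
Draw 15: a1=0.597, a2=0.272, a3=0.748, a4=1.199, a0=2.816; τ=−ln(0.4048)/2.816=0.321 → t=3.907 > T=3.69: stop.
At T=3.69: R=19 Z=11 E=3 P=1 C=4; the largest is R.

Dominant species at T: R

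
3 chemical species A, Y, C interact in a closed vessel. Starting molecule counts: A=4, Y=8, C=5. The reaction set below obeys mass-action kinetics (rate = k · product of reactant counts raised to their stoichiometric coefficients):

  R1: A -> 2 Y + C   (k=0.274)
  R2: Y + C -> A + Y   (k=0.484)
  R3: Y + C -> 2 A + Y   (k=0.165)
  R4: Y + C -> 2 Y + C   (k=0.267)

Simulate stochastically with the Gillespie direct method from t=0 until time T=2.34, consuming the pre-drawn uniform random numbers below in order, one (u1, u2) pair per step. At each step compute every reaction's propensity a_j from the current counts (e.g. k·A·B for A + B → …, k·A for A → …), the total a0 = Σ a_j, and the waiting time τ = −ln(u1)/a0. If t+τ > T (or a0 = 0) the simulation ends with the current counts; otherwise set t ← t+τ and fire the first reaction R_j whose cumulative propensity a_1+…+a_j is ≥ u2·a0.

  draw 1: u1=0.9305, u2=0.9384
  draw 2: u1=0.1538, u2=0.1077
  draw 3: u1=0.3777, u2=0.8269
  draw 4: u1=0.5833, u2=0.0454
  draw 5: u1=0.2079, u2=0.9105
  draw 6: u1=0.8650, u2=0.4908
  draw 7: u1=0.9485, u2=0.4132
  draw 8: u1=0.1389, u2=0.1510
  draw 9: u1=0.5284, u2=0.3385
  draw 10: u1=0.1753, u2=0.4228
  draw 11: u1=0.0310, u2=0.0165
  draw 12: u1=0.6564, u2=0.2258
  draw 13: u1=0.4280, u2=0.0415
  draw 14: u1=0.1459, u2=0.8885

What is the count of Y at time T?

Y at T = 17

t=0.000: A=4 Y=8 C=5
Draw 1: a1=1.096, a2=19.360, a3=6.600, a4=10.680, a0=37.736; τ=−ln(0.9305)/37.736=0.002 → t=0.002; u2·a0=0.9384·37.736=35.411; a1+…+a3=27.056 < 35.411 ≤ a1+…+a4=37.736 → R4 fires; A=4 Y=9 C=5
Draw 2: a1=1.096, a2=21.780, a3=7.425, a4=12.015, a0=42.316; τ=−ln(0.1538)/42.316=0.044 → t=0.046; u2·a0=0.1077·42.316=4.557; a1=1.096 < 4.557 ≤ a1+a2=22.876 → R2 fires; A=5 Y=9 C=4
Draw 3: a1=1.370, a2=17.424, a3=5.940, a4=9.612, a0=34.346; τ=−ln(0.3777)/34.346=0.028 → t=0.074; u2·a0=0.8269·34.346=28.401; a1+…+a3=24.734 < 28.401 ≤ a1+…+a4=34.346 → R4 fires; A=5 Y=10 C=4
Draw 4: a1=1.370, a2=19.360, a3=6.600, a4=10.680, a0=38.010; τ=−ln(0.5833)/38.010=0.014 → t=0.089; u2·a0=0.0454·38.010=1.726; a1=1.370 < 1.726 ≤ a1+a2=20.730 → R2 fires; A=6 Y=10 C=3
Draw 5: a1=1.644, a2=14.520, a3=4.950, a4=8.010, a0=29.124; τ=−ln(0.2079)/29.124=0.054 → t=0.143; u2·a0=0.9105·29.124=26.517; a1+…+a3=21.114 < 26.517 ≤ a1+…+a4=29.124 → R4 fires; A=6 Y=11 C=3
Draw 6: a1=1.644, a2=15.972, a3=5.445, a4=8.811, a0=31.872; τ=−ln(0.8650)/31.872=0.005 → t=0.147; u2·a0=0.4908·31.872=15.643; a1=1.644 < 15.643 ≤ a1+a2=17.616 → R2 fires; A=7 Y=11 C=2
Draw 7: a1=1.918, a2=10.648, a3=3.630, a4=5.874, a0=22.070; τ=−ln(0.9485)/22.070=0.002 → t=0.150; u2·a0=0.4132·22.070=9.119; a1=1.918 < 9.119 ≤ a1+a2=12.566 → R2 fires; A=8 Y=11 C=1
Draw 8: a1=2.192, a2=5.324, a3=1.815, a4=2.937, a0=12.268; τ=−ln(0.1389)/12.268=0.161 → t=0.310; u2·a0=0.1510·12.268=1.852 ≤ a1=2.192 → R1 fires; A=7 Y=13 C=2
Draw 9: a1=1.918, a2=12.584, a3=4.290, a4=6.942, a0=25.734; τ=−ln(0.5284)/25.734=0.025 → t=0.335; u2·a0=0.3385·25.734=8.711; a1=1.918 < 8.711 ≤ a1+a2=14.502 → R2 fires; A=8 Y=13 C=1
Draw 10: a1=2.192, a2=6.292, a3=2.145, a4=3.471, a0=14.100; τ=−ln(0.1753)/14.100=0.123 → t=0.459; u2·a0=0.4228·14.100=5.961; a1=2.192 < 5.961 ≤ a1+a2=8.484 → R2 fires; A=9 Y=13 C=0
Draw 11: a1=2.466, a2=0.000, a3=0.000, a4=0.000, a0=2.466; τ=−ln(0.0310)/2.466=1.409 → t=1.867; u2·a0=0.0165·2.466=0.041 ≤ a1=2.466 → R1 fires; A=8 Y=15 C=1
Draw 12: a1=2.192, a2=7.260, a3=2.475, a4=4.005, a0=15.932; τ=−ln(0.6564)/15.932=0.026 → t=1.894; u2·a0=0.2258·15.932=3.597; a1=2.192 < 3.597 ≤ a1+a2=9.452 → R2 fires; A=9 Y=15 C=0
Draw 13: a1=2.466, a2=0.000, a3=0.000, a4=0.000, a0=2.466; τ=−ln(0.4280)/2.466=0.344 → t=2.238; u2·a0=0.0415·2.466=0.102 ≤ a1=2.466 → R1 fires; A=8 Y=17 C=1
Draw 14: a1=2.192, a2=8.228, a3=2.805, a4=4.539, a0=17.764; τ=−ln(0.1459)/17.764=0.108 → t=2.346 > T=2.34: stop.
Read off Y at T=2.34: 17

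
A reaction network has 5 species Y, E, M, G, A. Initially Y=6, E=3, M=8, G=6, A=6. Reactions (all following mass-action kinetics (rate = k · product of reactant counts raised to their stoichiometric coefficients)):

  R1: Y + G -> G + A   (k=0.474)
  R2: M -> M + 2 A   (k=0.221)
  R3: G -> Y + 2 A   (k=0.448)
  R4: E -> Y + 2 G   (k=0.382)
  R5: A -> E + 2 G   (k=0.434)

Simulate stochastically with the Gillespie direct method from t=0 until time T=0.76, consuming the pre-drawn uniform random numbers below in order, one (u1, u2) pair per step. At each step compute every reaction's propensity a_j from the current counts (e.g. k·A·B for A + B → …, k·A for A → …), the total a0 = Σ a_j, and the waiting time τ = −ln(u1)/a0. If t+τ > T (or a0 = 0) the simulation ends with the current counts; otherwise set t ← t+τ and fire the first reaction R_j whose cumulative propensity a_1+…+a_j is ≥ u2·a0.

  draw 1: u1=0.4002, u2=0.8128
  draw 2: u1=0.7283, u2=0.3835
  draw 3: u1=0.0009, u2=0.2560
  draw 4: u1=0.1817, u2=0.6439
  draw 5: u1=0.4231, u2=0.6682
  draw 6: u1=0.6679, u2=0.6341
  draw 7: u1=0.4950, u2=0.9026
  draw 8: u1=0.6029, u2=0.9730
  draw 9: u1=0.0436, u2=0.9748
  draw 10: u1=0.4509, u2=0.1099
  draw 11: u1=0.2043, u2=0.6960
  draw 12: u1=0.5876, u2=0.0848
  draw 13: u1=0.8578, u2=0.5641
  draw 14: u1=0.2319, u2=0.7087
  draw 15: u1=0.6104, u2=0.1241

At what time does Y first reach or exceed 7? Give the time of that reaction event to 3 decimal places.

Threshold first reached at t = 0.036

t=0.000: Y=6 E=3 M=8 G=6 A=6
Draw 1: a1=17.064, a2=1.768, a3=2.688, a4=1.146, a5=2.604, a0=25.270; τ=−ln(0.4002)/25.270=0.036 → t=0.036; u2·a0=0.8128·25.270=20.539; a1+a2=18.832 < 20.539 ≤ a1+…+a3=21.520 → R3 fires; Y=7 E=3 M=8 G=5 A=8
Draw 2: a1=16.590, a2=1.768, a3=2.240, a4=1.146, a5=3.472, a0=25.216; τ=−ln(0.7283)/25.216=0.013 → t=0.049; u2·a0=0.3835·25.216=9.670 ≤ a1=16.590 → R1 fires; Y=6 E=3 M=8 G=5 A=9
Draw 3: a1=14.220, a2=1.768, a3=2.240, a4=1.146, a5=3.906, a0=23.280; τ=−ln(0.0009)/23.280=0.301 → t=0.350; u2·a0=0.2560·23.280=5.960 ≤ a1=14.220 → R1 fires; Y=5 E=3 M=8 G=5 A=10
Draw 4: a1=11.850, a2=1.768, a3=2.240, a4=1.146, a5=4.340, a0=21.344; τ=−ln(0.1817)/21.344=0.080 → t=0.430; u2·a0=0.6439·21.344=13.743; a1+a2=13.618 < 13.743 ≤ a1+…+a3=15.858 → R3 fires; Y=6 E=3 M=8 G=4 A=12
Draw 5: a1=11.376, a2=1.768, a3=1.792, a4=1.146, a5=5.208, a0=21.290; τ=−ln(0.4231)/21.290=0.040 → t=0.470; u2·a0=0.6682·21.290=14.226; a1+a2=13.144 < 14.226 ≤ a1+…+a3=14.936 → R3 fires; Y=7 E=3 M=8 G=3 A=14
Draw 6: a1=9.954, a2=1.768, a3=1.344, a4=1.146, a5=6.076, a0=20.288; τ=−ln(0.6679)/20.288=0.020 → t=0.490; u2·a0=0.6341·20.288=12.865; a1+a2=11.722 < 12.865 ≤ a1+…+a3=13.066 → R3 fires; Y=8 E=3 M=8 G=2 A=16
Draw 7: a1=7.584, a2=1.768, a3=0.896, a4=1.146, a5=6.944, a0=18.338; τ=−ln(0.4950)/18.338=0.038 → t=0.529; u2·a0=0.9026·18.338=16.552; a1+…+a4=11.394 < 16.552 ≤ a1+…+a5=18.338 → R5 fires; Y=8 E=4 M=8 G=4 A=15
Draw 8: a1=15.168, a2=1.768, a3=1.792, a4=1.528, a5=6.510, a0=26.766; τ=−ln(0.6029)/26.766=0.019 → t=0.548; u2·a0=0.9730·26.766=26.043; a1+…+a4=20.256 < 26.043 ≤ a1+…+a5=26.766 → R5 fires; Y=8 E=5 M=8 G=6 A=14
Draw 9: a1=22.752, a2=1.768, a3=2.688, a4=1.910, a5=6.076, a0=35.194; τ=−ln(0.0436)/35.194=0.089 → t=0.637; u2·a0=0.9748·35.194=34.307; a1+…+a4=29.118 < 34.307 ≤ a1+…+a5=35.194 → R5 fires; Y=8 E=6 M=8 G=8 A=13
Draw 10: a1=30.336, a2=1.768, a3=3.584, a4=2.292, a5=5.642, a0=43.622; τ=−ln(0.4509)/43.622=0.018 → t=0.655; u2·a0=0.1099·43.622=4.794 ≤ a1=30.336 → R1 fires; Y=7 E=6 M=8 G=8 A=14
Draw 11: a1=26.544, a2=1.768, a3=3.584, a4=2.292, a5=6.076, a0=40.264; τ=−ln(0.2043)/40.264=0.039 → t=0.694; u2·a0=0.6960·40.264=28.024; a1=26.544 < 28.024 ≤ a1+a2=28.312 → R2 fires; Y=7 E=6 M=8 G=8 A=16
Draw 12: a1=26.544, a2=1.768, a3=3.584, a4=2.292, a5=6.944, a0=41.132; τ=−ln(0.5876)/41.132=0.013 → t=0.707; u2·a0=0.0848·41.132=3.488 ≤ a1=26.544 → R1 fires; Y=6 E=6 M=8 G=8 A=17
Draw 13: a1=22.752, a2=1.768, a3=3.584, a4=2.292, a5=7.378, a0=37.774; τ=−ln(0.8578)/37.774=0.004 → t=0.711; u2·a0=0.5641·37.774=21.308 ≤ a1=22.752 → R1 fires; Y=5 E=6 M=8 G=8 A=18
Draw 14: a1=18.960, a2=1.768, a3=3.584, a4=2.292, a5=7.812, a0=34.416; τ=−ln(0.2319)/34.416=0.042 → t=0.754; u2·a0=0.7087·34.416=24.391; a1+…+a3=24.312 < 24.391 ≤ a1+…+a4=26.604 → R4 fires; Y=6 E=5 M=8 G=10 A=18
Draw 15: a1=28.440, a2=1.768, a3=4.480, a4=1.910, a5=7.812, a0=44.410; τ=−ln(0.6104)/44.410=0.011 → t=0.765 > T=0.76: stop.
Y first becomes ≥ 7 when it reaches 7 at the event at t=0.036.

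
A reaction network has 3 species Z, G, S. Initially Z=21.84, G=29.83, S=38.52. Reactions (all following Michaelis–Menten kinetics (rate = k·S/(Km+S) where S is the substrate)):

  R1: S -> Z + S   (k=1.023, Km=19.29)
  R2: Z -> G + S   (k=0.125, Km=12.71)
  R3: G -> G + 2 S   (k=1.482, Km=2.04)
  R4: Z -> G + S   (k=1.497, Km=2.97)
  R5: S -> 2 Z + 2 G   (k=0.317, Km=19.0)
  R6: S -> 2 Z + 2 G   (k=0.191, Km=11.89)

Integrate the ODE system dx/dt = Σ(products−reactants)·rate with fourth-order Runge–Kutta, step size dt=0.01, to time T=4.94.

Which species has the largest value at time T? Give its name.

Dominant species at T: S

RK4 with dt=0.01: 494 steps to T=4.94. Trajectory (selected grid times):
t=0.00: Z=21.84 G=29.83 S=38.52
t=0.55: Z=21.85 G=31.00 S=40.62
t=1.10: Z=21.87 G=32.17 S=42.72
t=1.65: Z=21.90 G=33.34 S=44.81
t=2.20: Z=21.94 G=34.53 S=46.91
t=2.74: Z=21.99 G=35.69 S=48.98
t=3.29: Z=22.05 G=36.88 S=51.08
t=3.84: Z=22.11 G=38.08 S=53.18
t=4.39: Z=22.19 G=39.28 S=55.28
t=4.94: Z=22.27 G=40.48 S=57.39
At T=4.94: Z=22.27 G=40.48 S=57.39; the largest is S.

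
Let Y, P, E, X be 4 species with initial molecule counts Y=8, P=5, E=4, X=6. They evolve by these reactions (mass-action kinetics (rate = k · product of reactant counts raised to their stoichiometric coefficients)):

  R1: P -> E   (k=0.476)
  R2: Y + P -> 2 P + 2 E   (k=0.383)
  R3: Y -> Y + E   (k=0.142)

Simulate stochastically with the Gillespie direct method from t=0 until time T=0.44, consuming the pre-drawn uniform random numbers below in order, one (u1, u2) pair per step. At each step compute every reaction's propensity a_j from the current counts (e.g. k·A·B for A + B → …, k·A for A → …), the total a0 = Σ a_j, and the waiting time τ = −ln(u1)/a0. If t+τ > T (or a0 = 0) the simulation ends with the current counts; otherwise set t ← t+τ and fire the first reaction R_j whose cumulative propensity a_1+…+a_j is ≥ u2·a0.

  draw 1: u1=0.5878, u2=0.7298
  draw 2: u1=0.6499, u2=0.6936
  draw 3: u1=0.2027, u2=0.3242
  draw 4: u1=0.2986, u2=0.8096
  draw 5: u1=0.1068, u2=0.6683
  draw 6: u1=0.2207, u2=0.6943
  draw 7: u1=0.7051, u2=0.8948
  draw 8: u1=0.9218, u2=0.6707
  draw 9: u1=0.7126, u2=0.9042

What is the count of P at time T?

t=0.000: Y=8 P=5 E=4 X=6
Draw 1: a1=2.380, a2=15.320, a3=1.136, a0=18.836; τ=−ln(0.5878)/18.836=0.028 → t=0.028; u2·a0=0.7298·18.836=13.747; a1=2.380 < 13.747 ≤ a1+a2=17.700 → R2 fires; Y=7 P=6 E=6 X=6
Draw 2: a1=2.856, a2=16.086, a3=0.994, a0=19.936; τ=−ln(0.6499)/19.936=0.022 → t=0.050; u2·a0=0.6936·19.936=13.828; a1=2.856 < 13.828 ≤ a1+a2=18.942 → R2 fires; Y=6 P=7 E=8 X=6
Draw 3: a1=3.332, a2=16.086, a3=0.852, a0=20.270; τ=−ln(0.2027)/20.270=0.079 → t=0.129; u2·a0=0.3242·20.270=6.572; a1=3.332 < 6.572 ≤ a1+a2=19.418 → R2 fires; Y=5 P=8 E=10 X=6
Draw 4: a1=3.808, a2=15.320, a3=0.710, a0=19.838; τ=−ln(0.2986)/19.838=0.061 → t=0.189; u2·a0=0.8096·19.838=16.061; a1=3.808 < 16.061 ≤ a1+a2=19.128 → R2 fires; Y=4 P=9 E=12 X=6
Draw 5: a1=4.284, a2=13.788, a3=0.568, a0=18.640; τ=−ln(0.1068)/18.640=0.120 → t=0.309; u2·a0=0.6683·18.640=12.457; a1=4.284 < 12.457 ≤ a1+a2=18.072 → R2 fires; Y=3 P=10 E=14 X=6
Draw 6: a1=4.760, a2=11.490, a3=0.426, a0=16.676; τ=−ln(0.2207)/16.676=0.091 → t=0.400; u2·a0=0.6943·16.676=11.578; a1=4.760 < 11.578 ≤ a1+a2=16.250 → R2 fires; Y=2 P=11 E=16 X=6
Draw 7: a1=5.236, a2=8.426, a3=0.284, a0=13.946; τ=−ln(0.7051)/13.946=0.025 → t=0.425; u2·a0=0.8948·13.946=12.479; a1=5.236 < 12.479 ≤ a1+a2=13.662 → R2 fires; Y=1 P=12 E=18 X=6
Draw 8: a1=5.712, a2=4.596, a3=0.142, a0=10.450; τ=−ln(0.9218)/10.450=0.008 → t=0.433; u2·a0=0.6707·10.450=7.009; a1=5.712 < 7.009 ≤ a1+a2=10.308 → R2 fires; Y=0 P=13 E=20 X=6
Draw 9: a1=6.188, a2=0.000, a3=0.000, a0=6.188; τ=−ln(0.7126)/6.188=0.055 → t=0.488 > T=0.44: stop.
Read off P at T=0.44: 13

P at T = 13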